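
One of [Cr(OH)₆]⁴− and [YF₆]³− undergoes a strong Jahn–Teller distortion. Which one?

[Cr(OH)₆]⁴−: Each hydroxide is −1; balancing the −4 overall charge requires Cr(II). Cr sits in group 6, so the d-electron count is 6 − 2 = 4. Hydroxide is a weak-field ligand for a first-row metal, so the complex is high-spin. The t₂g³e_g¹ (high-spin) configuration has an unevenly filled e_g set; the Jahn–Teller theorem predicts a tetragonal distortion (typically axial elongation) to lift the degeneracy.
[YF₆]³−: Summing ligand charges against the −3 overall charge gives an oxidation state of +3 for yttrium. Yttrium is a group-3 element; Y(III) is therefore d⁰. The d⁰ configuration leaves the e_g set evenly filled (or empty) — no strong Jahn–Teller driving force.

[Cr(OH)₆]⁴−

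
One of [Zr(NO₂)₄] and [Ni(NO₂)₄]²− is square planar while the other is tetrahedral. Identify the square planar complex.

For [Zr(NO₂)₄]: Ligand charges: each nitro (N-bound nitrite) is −1. With an overall charge of 0 the zirconium centre must be in the +4 oxidation state. Zr sits in group 4, so the d-electron count is 4 − 4 = 0. A d⁰ ion has no crystal-field stabilisation preference between square planar and tetrahedral, so four ligands adopt the sterically favoured tetrahedral geometry. → tetrahedral.
For [Ni(NO₂)₄]²−: Each nitro (N-bound nitrite) is −1; balancing the −2 overall charge requires Ni(II). Nickel is a group-10 element; Ni(II) is therefore d⁸. Nitro (N-bound nitrite) is a strong-field ligand (high in the spectrochemical series). A 3d d⁸ ion with strong-field ligands gains enough CFSE to favour square planar over tetrahedral. → square planar.

[Ni(NO₂)₄]²−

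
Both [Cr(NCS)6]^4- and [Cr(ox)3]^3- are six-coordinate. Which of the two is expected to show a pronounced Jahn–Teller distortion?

[Cr(NCS)6]^4-

[Cr(NCS)6]^4-: Each isothiocyanate is −1; balancing the −4 overall charge requires Cr(II). Chromium is a group-6 element; Cr(II) is therefore d⁴. Isothiocyanate is a weak-field ligand for a first-row metal, so the complex is high-spin. The t₂g³e_g¹ (high-spin) configuration has an unevenly filled e_g set; the Jahn–Teller theorem predicts a tetragonal distortion (typically axial elongation) to lift the degeneracy.
[Cr(ox)3]^3-: Each oxalate is −2; balancing the −3 overall charge requires Cr(III). Cr sits in group 6, so the d-electron count is 6 − 3 = 3. The d³ configuration leaves the e_g set evenly filled (or empty) — no strong Jahn–Teller driving force.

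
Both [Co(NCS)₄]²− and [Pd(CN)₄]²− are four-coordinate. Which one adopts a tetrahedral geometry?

For [Co(NCS)₄]²−: Each isothiocyanate is −1; balancing the −2 overall charge requires Co(II). Co sits in group 9, so the d-electron count is 9 − 2 = 7. For a high-spin 3d d⁷ ion with weak-field ligands the small Δₜ gives little square-planar CFSE advantage, so four ligands adopt the sterically favoured tetrahedral geometry. → tetrahedral.
For [Pd(CN)₄]²−: Summing ligand charges against the −2 overall charge gives an oxidation state of +2 for palladium. Group 10 minus oxidation state 2 gives a d⁸ configuration. A 4d d⁸ ion has a large crystal-field splitting; square planar leaves the high-energy d_{x²−y²} orbital empty and maximises CFSE. → square planar.

[Co(NCS)₄]²−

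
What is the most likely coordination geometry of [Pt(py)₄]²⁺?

square planar

Pyridine is neutral; balancing the +2 overall charge requires Pt(II).
Group 10 minus oxidation state 2 gives a d⁸ configuration.
With 4 monodentate ligands the coordination number is 4.
A 5d d⁸ ion has a large crystal-field splitting; square planar leaves the high-energy d_{x²−y²} orbital empty and maximises CFSE.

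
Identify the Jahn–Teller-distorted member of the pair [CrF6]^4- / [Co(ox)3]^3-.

[CrF6]^4-

[CrF6]^4-: Summing ligand charges against the −4 overall charge gives an oxidation state of +2 for chromium. Group 6 minus oxidation state 2 gives a d⁴ configuration. Fluoride is a weak-field ligand for a first-row metal, so the complex is high-spin. The t₂g³e_g¹ (high-spin) configuration has an unevenly filled e_g set; the Jahn–Teller theorem predicts a tetragonal distortion (typically axial elongation) to lift the degeneracy.
[Co(ox)3]^3-: Each oxalate is −2; balancing the −3 overall charge requires Co(III). Cobalt is a group-9 element; Co(III) is therefore d⁶. Co(III) has an exceptionally large octahedral splitting and is low-spin with essentially every ligand except fluoride. The d⁶ configuration leaves the e_g set evenly filled (or empty) — no strong Jahn–Teller driving force.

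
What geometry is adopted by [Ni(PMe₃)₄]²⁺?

square planar

Summing ligand charges against the +2 overall charge gives an oxidation state of +2 for nickel.
Nickel is a group-10 element; Ni(II) is therefore d⁸.
Coordination number: 4.
Trimethylphosphine is a strong-field ligand (high in the spectrochemical series).
A 3d d⁸ ion with strong-field ligands gains enough CFSE to favour square planar over tetrahedral.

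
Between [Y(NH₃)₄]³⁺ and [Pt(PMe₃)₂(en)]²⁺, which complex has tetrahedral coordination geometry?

For [Y(NH₃)₄]³⁺: Ligand charges: ammonia is neutral. With an overall charge of +3 the yttrium centre must be in the +3 oxidation state. Yttrium is a group-3 element; Y(III) is therefore d⁰. A d⁰ ion has no crystal-field stabilisation preference between square planar and tetrahedral, so four ligands adopt the sterically favoured tetrahedral geometry. → tetrahedral.
For [Pt(PMe₃)₂(en)]²⁺: Trimethylphosphine is neutral; ethylenediamine is neutral; balancing the +2 overall charge requires Pt(II). Platinum is a group-10 element; Pt(II) is therefore d⁸. A 5d d⁸ ion has a large crystal-field splitting; square planar leaves the high-energy d_{x²−y²} orbital empty and maximises CFSE. → square planar.

[Y(NH₃)₄]³⁺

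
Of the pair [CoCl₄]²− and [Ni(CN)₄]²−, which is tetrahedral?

[CoCl₄]²−

For [CoCl₄]²−: Ligand charges: each chloride is −1. With an overall charge of −2 the cobalt centre must be in the +2 oxidation state. Co sits in group 9, so the d-electron count is 9 − 2 = 7. For a high-spin 3d d⁷ ion with weak-field ligands the small Δₜ gives little square-planar CFSE advantage, so four ligands adopt the sterically favoured tetrahedral geometry. → tetrahedral.
For [Ni(CN)₄]²−: Each cyanide is −1; balancing the −2 overall charge requires Ni(II). Nickel is a group-10 element; Ni(II) is therefore d⁸. Cyanide is a strong-field ligand (high in the spectrochemical series). A 3d d⁸ ion with strong-field ligands gains enough CFSE to favour square planar over tetrahedral. → square planar.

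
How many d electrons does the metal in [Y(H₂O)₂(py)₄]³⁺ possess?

Water is neutral; pyridine is neutral; balancing the +3 overall charge requires Y(III).
Yttrium is a group-3 element; Y(III) is therefore d⁰.

d0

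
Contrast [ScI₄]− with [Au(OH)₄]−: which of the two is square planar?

[Au(OH)₄]−

For [ScI₄]−: Summing ligand charges against the −1 overall charge gives an oxidation state of +3 for scandium. Scandium is a group-3 element; Sc(III) is therefore d⁰. A d⁰ ion has no crystal-field stabilisation preference between square planar and tetrahedral, so four ligands adopt the sterically favoured tetrahedral geometry. → tetrahedral.
For [Au(OH)₄]−: Each hydroxide is −1; balancing the −1 overall charge requires Au(III). Group 11 minus oxidation state 3 gives a d⁸ configuration. A 5d d⁸ ion has a large crystal-field splitting; square planar leaves the high-energy d_{x²−y²} orbital empty and maximises CFSE. → square planar.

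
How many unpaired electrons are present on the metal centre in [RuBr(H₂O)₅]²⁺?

Summing ligand charges against the +2 overall charge gives an oxidation state of +3 for ruthenium.
Ruthenium is a group-8 element; Ru(III) is therefore d⁵.
The spin state decides the count: a 4d ion has a large Δₒ and is invariably low-spin.
An octahedral low-spin d⁵ ion is t₂g⁵e_g⁰, giving 1 unpaired electron.

1 unpaired electron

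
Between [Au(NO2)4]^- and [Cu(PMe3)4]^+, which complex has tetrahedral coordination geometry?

[Cu(PMe3)4]^+

For [Au(NO2)4]^-: Each nitro (N-bound nitrite) is −1; balancing the −1 overall charge requires Au(III). Group 11 minus oxidation state 3 gives a d⁸ configuration. A 5d d⁸ ion has a large crystal-field splitting; square planar leaves the high-energy d_{x²−y²} orbital empty and maximises CFSE. → square planar.
For [Cu(PMe3)4]^+: Trimethylphosphine is neutral; balancing the +1 overall charge requires Cu(I). Group 11 minus oxidation state 1 gives a d¹⁰ configuration. A d¹⁰ ion has no crystal-field stabilisation preference between square planar and tetrahedral, so four ligands adopt the sterically favoured tetrahedral geometry. → tetrahedral.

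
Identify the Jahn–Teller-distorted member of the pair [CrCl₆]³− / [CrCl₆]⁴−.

[CrCl₆]³−: Ligand charges: each chloride is −1. With an overall charge of −3 the chromium centre must be in the +3 oxidation state. Cr sits in group 6, so the d-electron count is 6 − 3 = 3. The d³ configuration leaves the e_g set evenly filled (or empty) — no strong Jahn–Teller driving force.
[CrCl₆]⁴−: Each chloride is −1; balancing the −4 overall charge requires Cr(II). Group 6 minus oxidation state 2 gives a d⁴ configuration. Chloride is a weak-field ligand for a first-row metal, so the complex is high-spin. The t₂g³e_g¹ (high-spin) configuration has an unevenly filled e_g set; the Jahn–Teller theorem predicts a tetragonal distortion (typically axial elongation) to lift the degeneracy.

[CrCl₆]⁴−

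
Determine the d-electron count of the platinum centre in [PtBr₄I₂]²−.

d⁶

Each bromide is −1; each iodide is −1; balancing the −2 overall charge requires Pt(IV).
Pt sits in group 10, so the d-electron count is 10 − 4 = 6.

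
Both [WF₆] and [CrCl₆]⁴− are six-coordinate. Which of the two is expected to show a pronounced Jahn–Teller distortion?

[CrCl₆]⁴−

[WF₆]: Summing ligand charges against the 0 overall charge gives an oxidation state of +6 for tungsten. Group 6 minus oxidation state 6 gives a d⁰ configuration. The d⁰ configuration leaves the e_g set evenly filled (or empty) — no strong Jahn–Teller driving force.
[CrCl₆]⁴−: Summing ligand charges against the −4 overall charge gives an oxidation state of +2 for chromium. Chromium is a group-6 element; Cr(II) is therefore d⁴. Chloride is a weak-field ligand for a first-row metal, so the complex is high-spin. The t₂g³e_g¹ (high-spin) configuration has an unevenly filled e_g set; the Jahn–Teller theorem predicts a tetragonal distortion (typically axial elongation) to lift the degeneracy.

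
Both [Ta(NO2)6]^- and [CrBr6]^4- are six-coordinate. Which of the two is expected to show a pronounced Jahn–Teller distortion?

[Ta(NO2)6]^-: Each nitro (N-bound nitrite) is −1; balancing the −1 overall charge requires Ta(V). Ta sits in group 5, so the d-electron count is 5 − 5 = 0. The d⁰ configuration leaves the e_g set evenly filled (or empty) — no strong Jahn–Teller driving force.
[CrBr6]^4-: Summing ligand charges against the −4 overall charge gives an oxidation state of +2 for chromium. Group 6 minus oxidation state 2 gives a d⁴ configuration. Bromide is a weak-field ligand for a first-row metal, so the complex is high-spin. The t₂g³e_g¹ (high-spin) configuration has an unevenly filled e_g set; the Jahn–Teller theorem predicts a tetragonal distortion (typically axial elongation) to lift the degeneracy.

[CrBr6]^4-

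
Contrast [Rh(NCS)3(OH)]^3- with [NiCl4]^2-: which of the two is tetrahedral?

[NiCl4]^2-

For [Rh(NCS)3(OH)]^3-: Summing ligand charges against the −3 overall charge gives an oxidation state of +1 for rhodium. Group 9 minus oxidation state 1 gives a d⁸ configuration. A 4d d⁸ ion has a large crystal-field splitting; square planar leaves the high-energy d_{x²−y²} orbital empty and maximises CFSE. → square planar.
For [NiCl4]^2-: Each chloride is −1; balancing the −2 overall charge requires Ni(II). Group 10 minus oxidation state 2 gives a d⁸ configuration. Chloride is a weak-field ligand. With weak-field ligands the CFSE gain from square planar is small, so a 3d d⁸ ion takes the sterically preferred tetrahedral geometry. → tetrahedral.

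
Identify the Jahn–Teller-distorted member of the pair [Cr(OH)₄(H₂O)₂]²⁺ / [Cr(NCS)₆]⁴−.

[Cr(NCS)₆]⁴−

[Cr(OH)₄(H₂O)₂]²⁺: Summing ligand charges against the +2 overall charge gives an oxidation state of +6 for chromium. Cr sits in group 6, so the d-electron count is 6 − 6 = 0. The d⁰ configuration leaves the e_g set evenly filled (or empty) — no strong Jahn–Teller driving force.
[Cr(NCS)₆]⁴−: Each isothiocyanate is −1; balancing the −4 overall charge requires Cr(II). Cr sits in group 6, so the d-electron count is 6 − 2 = 4. Isothiocyanate is a weak-field ligand for a first-row metal, so the complex is high-spin. The t₂g³e_g¹ (high-spin) configuration has an unevenly filled e_g set; the Jahn–Teller theorem predicts a tetragonal distortion (typically axial elongation) to lift the degeneracy.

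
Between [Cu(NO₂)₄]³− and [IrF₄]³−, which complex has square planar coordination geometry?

For [Cu(NO₂)₄]³−: Ligand charges: each nitro (N-bound nitrite) is −1. With an overall charge of −3 the copper centre must be in the +1 oxidation state. Cu sits in group 11, so the d-electron count is 11 − 1 = 10. A d¹⁰ ion has no crystal-field stabilisation preference between square planar and tetrahedral, so four ligands adopt the sterically favoured tetrahedral geometry. → tetrahedral.
For [IrF₄]³−: Summing ligand charges against the −3 overall charge gives an oxidation state of +1 for iridium. Group 9 minus oxidation state 1 gives a d⁸ configuration. A 5d d⁸ ion has a large crystal-field splitting; square planar leaves the high-energy d_{x²−y²} orbital empty and maximises CFSE. → square planar.

[IrF₄]³−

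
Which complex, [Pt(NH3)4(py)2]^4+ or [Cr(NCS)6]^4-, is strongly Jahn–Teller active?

[Pt(NH3)4(py)2]^4+: Summing ligand charges against the +4 overall charge gives an oxidation state of +4 for platinum. Group 10 minus oxidation state 4 gives a d⁶ configuration. A 5d ion has a large Δₒ and is invariably low-spin. The d⁶ configuration leaves the e_g set evenly filled (or empty) — no strong Jahn–Teller driving force.
[Cr(NCS)6]^4-: Each isothiocyanate is −1; balancing the −4 overall charge requires Cr(II). Group 6 minus oxidation state 2 gives a d⁴ configuration. Isothiocyanate is a weak-field ligand for a first-row metal, so the complex is high-spin. The t₂g³e_g¹ (high-spin) configuration has an unevenly filled e_g set; the Jahn–Teller theorem predicts a tetragonal distortion (typically axial elongation) to lift the degeneracy.

[Cr(NCS)6]^4-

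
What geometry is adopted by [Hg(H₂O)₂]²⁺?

Summing ligand charges against the +2 overall charge gives an oxidation state of +2 for mercury.
Group 12 minus oxidation state 2 gives a d¹⁰ configuration.
Coordination number: 2.
A d¹⁰ ion with only two ligands adopts a linear arrangement (sp hybridisation; no CFSE preference).

linear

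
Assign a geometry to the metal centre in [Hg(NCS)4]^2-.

tetrahedral

Each isothiocyanate is −1; balancing the −2 overall charge requires Hg(II).
Group 12 minus oxidation state 2 gives a d¹⁰ configuration.
Coordination number: 4.
A d¹⁰ ion has no crystal-field stabilisation preference between square planar and tetrahedral, so four ligands adopt the sterically favoured tetrahedral geometry.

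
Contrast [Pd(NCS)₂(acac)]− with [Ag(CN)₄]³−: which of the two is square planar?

For [Pd(NCS)₂(acac)]−: Summing ligand charges against the −1 overall charge gives an oxidation state of +2 for palladium. Pd sits in group 10, so the d-electron count is 10 − 2 = 8. A 4d d⁸ ion has a large crystal-field splitting; square planar leaves the high-energy d_{x²−y²} orbital empty and maximises CFSE. → square planar.
For [Ag(CN)₄]³−: Ligand charges: each cyanide is −1. With an overall charge of −3 the silver centre must be in the +1 oxidation state. Silver is a group-11 element; Ag(I) is therefore d¹⁰. A d¹⁰ ion has no crystal-field stabilisation preference between square planar and tetrahedral, so four ligands adopt the sterically favoured tetrahedral geometry. → tetrahedral.

[Pd(NCS)₂(acac)]−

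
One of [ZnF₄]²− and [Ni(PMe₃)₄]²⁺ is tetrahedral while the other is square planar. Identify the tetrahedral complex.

[ZnF₄]²−

For [ZnF₄]²−: Summing ligand charges against the −2 overall charge gives an oxidation state of +2 for zinc. Zn sits in group 12, so the d-electron count is 12 − 2 = 10. A d¹⁰ ion has no crystal-field stabilisation preference between square planar and tetrahedral, so four ligands adopt the sterically favoured tetrahedral geometry. → tetrahedral.
For [Ni(PMe₃)₄]²⁺: Ligand charges: trimethylphosphine is neutral. With an overall charge of +2 the nickel centre must be in the +2 oxidation state. Ni sits in group 10, so the d-electron count is 10 − 2 = 8. Trimethylphosphine is a strong-field ligand (high in the spectrochemical series). A 3d d⁸ ion with strong-field ligands gains enough CFSE to favour square planar over tetrahedral. → square planar.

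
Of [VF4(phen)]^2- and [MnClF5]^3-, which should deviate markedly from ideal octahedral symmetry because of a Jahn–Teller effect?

[MnClF5]^3-

[VF4(phen)]^2-: Summing ligand charges against the −2 overall charge gives an oxidation state of +2 for vanadium. Group 5 minus oxidation state 2 gives a d³ configuration. The d³ configuration leaves the e_g set evenly filled (or empty) — no strong Jahn–Teller driving force.
[MnClF5]^3-: Each chloride is −1; each fluoride is −1; balancing the −3 overall charge requires Mn(III). Mn sits in group 7, so the d-electron count is 7 − 3 = 4. Chloride and fluoride are weak-field ligands for a first-row metal, so the complex is high-spin. The t₂g³e_g¹ (high-spin) configuration has an unevenly filled e_g set; the Jahn–Teller theorem predicts a tetragonal distortion (typically axial elongation) to lift the degeneracy.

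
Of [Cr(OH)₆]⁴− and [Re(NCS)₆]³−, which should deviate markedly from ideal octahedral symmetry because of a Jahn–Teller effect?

[Cr(OH)₆]⁴−

[Cr(OH)₆]⁴−: Ligand charges: each hydroxide is −1. With an overall charge of −4 the chromium centre must be in the +2 oxidation state. Cr sits in group 6, so the d-electron count is 6 − 2 = 4. Hydroxide is a weak-field ligand for a first-row metal, so the complex is high-spin. The t₂g³e_g¹ (high-spin) configuration has an unevenly filled e_g set; the Jahn–Teller theorem predicts a tetragonal distortion (typically axial elongation) to lift the degeneracy.
[Re(NCS)₆]³−: Ligand charges: each isothiocyanate is −1. With an overall charge of −3 the rhenium centre must be in the +3 oxidation state. Group 7 minus oxidation state 3 gives a d⁴ configuration. A 5d ion has a large Δₒ and is invariably low-spin. The d⁴ configuration leaves the e_g set evenly filled (or empty) — no strong Jahn–Teller driving force.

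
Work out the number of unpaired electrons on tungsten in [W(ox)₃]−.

1 unpaired electron

Each oxalate is −2; balancing the −1 overall charge requires W(V).
W sits in group 6, so the d-electron count is 6 − 5 = 1.
Counting donor atoms: 3×oxalate (bidentate) → 6 donors. Coordination number = 6.
In an octahedral field the d¹ configuration is t₂g¹e_g⁰ (only one arrangement possible), giving 1 unpaired electron.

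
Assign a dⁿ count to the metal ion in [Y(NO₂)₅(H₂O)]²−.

d⁰

Ligand charges: each nitro (N-bound nitrite) is −1; water is neutral. With an overall charge of −2 the yttrium centre must be in the +3 oxidation state.
Group 3 minus oxidation state 3 gives a d⁰ configuration.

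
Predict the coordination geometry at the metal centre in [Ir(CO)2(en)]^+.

Summing ligand charges against the +1 overall charge gives an oxidation state of +1 for iridium.
Ir sits in group 9, so the d-electron count is 9 − 1 = 8.
Counting donor atoms: 2×carbonyl (monodentate) → 2 donors; 1×ethylenediamine (bidentate) → 2 donors. Coordination number = 4.
A 5d d⁸ ion has a large crystal-field splitting; square planar leaves the high-energy d_{x²−y²} orbital empty and maximises CFSE.

square planar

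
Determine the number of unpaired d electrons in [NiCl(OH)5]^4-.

2 unpaired electrons

Summing ligand charges against the −4 overall charge gives an oxidation state of +2 for nickel.
Nickel is a group-10 element; Ni(II) is therefore d⁸.
In an octahedral field the d⁸ configuration is t₂g⁶e_g² (only one arrangement possible), giving 2 unpaired electrons.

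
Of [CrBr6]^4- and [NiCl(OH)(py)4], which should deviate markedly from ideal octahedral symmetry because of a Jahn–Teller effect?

[CrBr6]^4-

[CrBr6]^4-: Each bromide is −1; balancing the −4 overall charge requires Cr(II). Group 6 minus oxidation state 2 gives a d⁴ configuration. Bromide is a weak-field ligand for a first-row metal, so the complex is high-spin. The t₂g³e_g¹ (high-spin) configuration has an unevenly filled e_g set; the Jahn–Teller theorem predicts a tetragonal distortion (typically axial elongation) to lift the degeneracy.
[NiCl(OH)(py)4]: Summing ligand charges against the 0 overall charge gives an oxidation state of +2 for nickel. Nickel is a group-10 element; Ni(II) is therefore d⁸. The d⁸ configuration leaves the e_g set evenly filled (or empty) — no strong Jahn–Teller driving force.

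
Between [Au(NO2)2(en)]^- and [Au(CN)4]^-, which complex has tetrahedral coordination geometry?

[Au(NO2)2(en)]^-

For [Au(NO2)2(en)]^-: Summing ligand charges against the −1 overall charge gives an oxidation state of +1 for gold. Group 11 minus oxidation state 1 gives a d¹⁰ configuration. A d¹⁰ ion has no crystal-field stabilisation preference between square planar and tetrahedral, so four ligands adopt the sterically favoured tetrahedral geometry. → tetrahedral.
For [Au(CN)4]^-: Ligand charges: each cyanide is −1. With an overall charge of −1 the gold centre must be in the +3 oxidation state. Au sits in group 11, so the d-electron count is 11 − 3 = 8. A 5d d⁸ ion has a large crystal-field splitting; square planar leaves the high-energy d_{x²−y²} orbital empty and maximises CFSE. → square planar.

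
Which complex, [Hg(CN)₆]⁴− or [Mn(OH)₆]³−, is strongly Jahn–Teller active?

[Mn(OH)₆]³−

[Hg(CN)₆]⁴−: Each cyanide is −1; balancing the −4 overall charge requires Hg(II). Mercury is a group-12 element; Hg(II) is therefore d¹⁰. The d¹⁰ configuration leaves the e_g set evenly filled (or empty) — no strong Jahn–Teller driving force.
[Mn(OH)₆]³−: Summing ligand charges against the −3 overall charge gives an oxidation state of +3 for manganese. Mn sits in group 7, so the d-electron count is 7 − 3 = 4. Hydroxide is a weak-field ligand for a first-row metal, so the complex is high-spin. The t₂g³e_g¹ (high-spin) configuration has an unevenly filled e_g set; the Jahn–Teller theorem predicts a tetragonal distortion (typically axial elongation) to lift the degeneracy.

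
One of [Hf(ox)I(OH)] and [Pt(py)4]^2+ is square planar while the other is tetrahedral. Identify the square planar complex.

[Pt(py)4]^2+

For [Hf(ox)I(OH)]: Summing ligand charges against the 0 overall charge gives an oxidation state of +4 for hafnium. Hafnium is a group-4 element; Hf(IV) is therefore d⁰. A d⁰ ion has no crystal-field stabilisation preference between square planar and tetrahedral, so four ligands adopt the sterically favoured tetrahedral geometry. → tetrahedral.
For [Pt(py)4]^2+: Pyridine is neutral; balancing the +2 overall charge requires Pt(II). Pt sits in group 10, so the d-electron count is 10 − 2 = 8. A 5d d⁸ ion has a large crystal-field splitting; square planar leaves the high-energy d_{x²−y²} orbital empty and maximises CFSE. → square planar.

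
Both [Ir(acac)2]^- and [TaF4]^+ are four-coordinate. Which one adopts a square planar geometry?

For [Ir(acac)2]^-: Ligand charges: each acetylacetonate is −1. With an overall charge of −1 the iridium centre must be in the +1 oxidation state. Group 9 minus oxidation state 1 gives a d⁸ configuration. A 5d d⁸ ion has a large crystal-field splitting; square planar leaves the high-energy d_{x²−y²} orbital empty and maximises CFSE. → square planar.
For [TaF4]^+: Ligand charges: each fluoride is −1. With an overall charge of +1 the tantalum centre must be in the +5 oxidation state. Group 5 minus oxidation state 5 gives a d⁰ configuration. A d⁰ ion has no crystal-field stabilisation preference between square planar and tetrahedral, so four ligands adopt the sterically favoured tetrahedral geometry. → tetrahedral.

[Ir(acac)2]^-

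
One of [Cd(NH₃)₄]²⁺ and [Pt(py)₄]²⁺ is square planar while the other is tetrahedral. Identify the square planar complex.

For [Cd(NH₃)₄]²⁺: Summing ligand charges against the +2 overall charge gives an oxidation state of +2 for cadmium. Cd sits in group 12, so the d-electron count is 12 − 2 = 10. A d¹⁰ ion has no crystal-field stabilisation preference between square planar and tetrahedral, so four ligands adopt the sterically favoured tetrahedral geometry. → tetrahedral.
For [Pt(py)₄]²⁺: Ligand charges: pyridine is neutral. With an overall charge of +2 the platinum centre must be in the +2 oxidation state. Group 10 minus oxidation state 2 gives a d⁸ configuration. A 5d d⁸ ion has a large crystal-field splitting; square planar leaves the high-energy d_{x²−y²} orbital empty and maximises CFSE. → square planar.

[Pt(py)₄]²⁺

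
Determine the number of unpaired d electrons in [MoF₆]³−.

3 unpaired electrons

Summing ligand charges against the −3 overall charge gives an oxidation state of +3 for molybdenum.
Mo sits in group 6, so the d-electron count is 6 − 3 = 3.
In an octahedral field the d³ configuration is t₂g³e_g⁰ (only one arrangement possible), giving 3 unpaired electrons.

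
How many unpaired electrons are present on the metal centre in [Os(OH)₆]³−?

1 unpaired electron

Summing ligand charges against the −3 overall charge gives an oxidation state of +3 for osmium.
Os sits in group 8, so the d-electron count is 8 − 3 = 5.
The spin state decides the count: a 5d ion has a large Δₒ and is invariably low-spin.
An octahedral low-spin d⁵ ion is t₂g⁵e_g⁰, giving 1 unpaired electron.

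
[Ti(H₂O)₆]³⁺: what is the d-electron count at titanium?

Summing ligand charges against the +3 overall charge gives an oxidation state of +3 for titanium.
Titanium is a group-4 element; Ti(III) is therefore d¹.

d¹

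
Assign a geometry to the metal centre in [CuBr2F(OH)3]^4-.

octahedral

Each bromide is −1; each fluoride is −1; each hydroxide is −1; balancing the −4 overall charge requires Cu(II).
Group 11 minus oxidation state 2 gives a d⁹ configuration.
With 6 monodentate ligands the coordination number is 6.
Six donors around a single metal centre give an octahedral coordination sphere.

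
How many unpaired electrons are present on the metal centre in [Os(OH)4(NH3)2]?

2

Each hydroxide is −1; ammonia is neutral; balancing the 0 overall charge requires Os(IV).
Osmium is a group-8 element; Os(IV) is therefore d⁴.
The spin state decides the count: a 5d ion has a large Δₒ and is invariably low-spin.
An octahedral low-spin d⁴ ion is t₂g⁴e_g⁰, giving 2 unpaired electrons.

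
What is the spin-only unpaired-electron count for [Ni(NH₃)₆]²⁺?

2 unpaired electrons

Summing ligand charges against the +2 overall charge gives an oxidation state of +2 for nickel.
Group 10 minus oxidation state 2 gives a d⁸ configuration.
In an octahedral field the d⁸ configuration is t₂g⁶e_g² (only one arrangement possible), giving 2 unpaired electrons.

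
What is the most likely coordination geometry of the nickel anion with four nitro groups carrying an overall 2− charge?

Summing ligand charges against the −2 overall charge gives an oxidation state of +2 for nickel.
Ni sits in group 10, so the d-electron count is 10 − 2 = 8.
Coordination number: 4.
Nitro (N-bound nitrite) is a strong-field ligand (high in the spectrochemical series).
A 3d d⁸ ion with strong-field ligands gains enough CFSE to favour square planar over tetrahedral.

square planar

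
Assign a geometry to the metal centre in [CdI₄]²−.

tetrahedral

Summing ligand charges against the −2 overall charge gives an oxidation state of +2 for cadmium.
Cd sits in group 12, so the d-electron count is 12 − 2 = 10.
Coordination number: 4.
A d¹⁰ ion has no crystal-field stabilisation preference between square planar and tetrahedral, so four ligands adopt the sterically favoured tetrahedral geometry.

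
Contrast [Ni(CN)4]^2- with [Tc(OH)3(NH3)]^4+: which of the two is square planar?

[Ni(CN)4]^2-

For [Ni(CN)4]^2-: Ligand charges: each cyanide is −1. With an overall charge of −2 the nickel centre must be in the +2 oxidation state. Group 10 minus oxidation state 2 gives a d⁸ configuration. Cyanide is a strong-field ligand (high in the spectrochemical series). A 3d d⁸ ion with strong-field ligands gains enough CFSE to favour square planar over tetrahedral. → square planar.
For [Tc(OH)3(NH3)]^4+: Ligand charges: each hydroxide is −1; ammonia is neutral. With an overall charge of +4 the technetium centre must be in the +7 oxidation state. Technetium is a group-7 element; Tc(VII) is therefore d⁰. A d⁰ ion has no crystal-field stabilisation preference between square planar and tetrahedral, so four ligands adopt the sterically favoured tetrahedral geometry. → tetrahedral.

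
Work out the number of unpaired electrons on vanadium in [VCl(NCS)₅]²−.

Ligand charges: each chloride is −1; each isothiocyanate is −1. With an overall charge of −2 the vanadium centre must be in the +4 oxidation state.
Group 5 minus oxidation state 4 gives a d¹ configuration.
In an octahedral field the d¹ configuration is t₂g¹e_g⁰ (only one arrangement possible), giving 1 unpaired electron.

1 unpaired electron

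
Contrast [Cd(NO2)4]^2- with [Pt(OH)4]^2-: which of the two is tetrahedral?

For [Cd(NO2)4]^2-: Ligand charges: each nitro (N-bound nitrite) is −1. With an overall charge of −2 the cadmium centre must be in the +2 oxidation state. Cadmium is a group-12 element; Cd(II) is therefore d¹⁰. A d¹⁰ ion has no crystal-field stabilisation preference between square planar and tetrahedral, so four ligands adopt the sterically favoured tetrahedral geometry. → tetrahedral.
For [Pt(OH)4]^2-: Each hydroxide is −1; balancing the −2 overall charge requires Pt(II). Pt sits in group 10, so the d-electron count is 10 − 2 = 8. A 5d d⁸ ion has a large crystal-field splitting; square planar leaves the high-energy d_{x²−y²} orbital empty and maximises CFSE. → square planar.

[Cd(NO2)4]^2-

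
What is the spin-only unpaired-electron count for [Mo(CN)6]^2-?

2

Ligand charges: each cyanide is −1. With an overall charge of −2 the molybdenum centre must be in the +4 oxidation state.
Group 6 minus oxidation state 4 gives a d² configuration.
In an octahedral field the d² configuration is t₂g²e_g⁰ (only one arrangement possible), giving 2 unpaired electrons.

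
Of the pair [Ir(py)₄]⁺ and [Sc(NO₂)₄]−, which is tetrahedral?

[Sc(NO₂)₄]−

For [Ir(py)₄]⁺: Ligand charges: pyridine is neutral. With an overall charge of +1 the iridium centre must be in the +1 oxidation state. Ir sits in group 9, so the d-electron count is 9 − 1 = 8. A 5d d⁸ ion has a large crystal-field splitting; square planar leaves the high-energy d_{x²−y²} orbital empty and maximises CFSE. → square planar.
For [Sc(NO₂)₄]−: Each nitro (N-bound nitrite) is −1; balancing the −1 overall charge requires Sc(III). Scandium is a group-3 element; Sc(III) is therefore d⁰. A d⁰ ion has no crystal-field stabilisation preference between square planar and tetrahedral, so four ligands adopt the sterically favoured tetrahedral geometry. → tetrahedral.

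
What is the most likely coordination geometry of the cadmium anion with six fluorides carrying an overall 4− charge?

octahedral

Each fluoride is −1; balancing the −4 overall charge requires Cd(II).
Group 12 minus oxidation state 2 gives a d¹⁰ configuration.
Coordination number: 6.
Six donors around a single metal centre give an octahedral coordination sphere.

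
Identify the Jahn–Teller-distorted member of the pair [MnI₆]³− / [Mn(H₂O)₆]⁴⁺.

[MnI₆]³−: Each iodide is −1; balancing the −3 overall charge requires Mn(III). Manganese is a group-7 element; Mn(III) is therefore d⁴. Iodide is a weak-field ligand for a first-row metal, so the complex is high-spin. The t₂g³e_g¹ (high-spin) configuration has an unevenly filled e_g set; the Jahn–Teller theorem predicts a tetragonal distortion (typically axial elongation) to lift the degeneracy.
[Mn(H₂O)₆]⁴⁺: Summing ligand charges against the +4 overall charge gives an oxidation state of +4 for manganese. Mn sits in group 7, so the d-electron count is 7 − 4 = 3. The d³ configuration leaves the e_g set evenly filled (or empty) — no strong Jahn–Teller driving force.

[MnI₆]³−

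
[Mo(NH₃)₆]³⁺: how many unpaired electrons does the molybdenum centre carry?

Ammonia is neutral; balancing the +3 overall charge requires Mo(III).
Molybdenum is a group-6 element; Mo(III) is therefore d³.
In an octahedral field the d³ configuration is t₂g³e_g⁰ (only one arrangement possible), giving 3 unpaired electrons.

3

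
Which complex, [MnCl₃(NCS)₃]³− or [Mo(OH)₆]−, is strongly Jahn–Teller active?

[MnCl₃(NCS)₃]³−

[MnCl₃(NCS)₃]³−: Summing ligand charges against the −3 overall charge gives an oxidation state of +3 for manganese. Manganese is a group-7 element; Mn(III) is therefore d⁴. Chloride and isothiocyanate are weak-field ligands for a first-row metal, so the complex is high-spin. The t₂g³e_g¹ (high-spin) configuration has an unevenly filled e_g set; the Jahn–Teller theorem predicts a tetragonal distortion (typically axial elongation) to lift the degeneracy.
[Mo(OH)₆]−: Summing ligand charges against the −1 overall charge gives an oxidation state of +5 for molybdenum. Group 6 minus oxidation state 5 gives a d¹ configuration. The d¹ configuration leaves the e_g set evenly filled (or empty) — no strong Jahn–Teller driving force.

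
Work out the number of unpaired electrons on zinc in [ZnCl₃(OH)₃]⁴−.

Ligand charges: each chloride is −1; each hydroxide is −1. With an overall charge of −4 the zinc centre must be in the +2 oxidation state.
Zn sits in group 12, so the d-electron count is 12 − 2 = 10.
In an octahedral field the d¹⁰ configuration is t₂g⁶e_g⁴, giving 0 unpaired electrons.

0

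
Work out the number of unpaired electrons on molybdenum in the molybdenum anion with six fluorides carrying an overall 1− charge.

1

Summing ligand charges against the −1 overall charge gives an oxidation state of +5 for molybdenum.
Molybdenum is a group-6 element; Mo(V) is therefore d¹.
In an octahedral field the d¹ configuration is t₂g¹e_g⁰ (only one arrangement possible), giving 1 unpaired electron.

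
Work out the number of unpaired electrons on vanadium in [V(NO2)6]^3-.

Summing ligand charges against the −3 overall charge gives an oxidation state of +3 for vanadium.
V sits in group 5, so the d-electron count is 5 − 3 = 2.
In an octahedral field the d² configuration is t₂g²e_g⁰ (only one arrangement possible), giving 2 unpaired electrons.

2 unpaired electrons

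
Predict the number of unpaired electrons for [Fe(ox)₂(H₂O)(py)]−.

Ligand charges: each oxalate is −2; water is neutral; pyridine is neutral. With an overall charge of −1 the iron centre must be in the +3 oxidation state.
Iron is a group-8 element; Fe(III) is therefore d⁵.
Counting donor atoms: 2×oxalate (bidentate) → 4 donors; 1×water (monodentate) → 1 donor; 1×pyridine (monodentate) → 1 donor. Coordination number = 6.
The spin state decides the count: Oxalate is a weak-field ligand for a first-row metal, so the complex is high-spin.
An octahedral high-spin d⁵ ion is t₂g³e_g², giving 5 unpaired electrons.

5 unpaired electrons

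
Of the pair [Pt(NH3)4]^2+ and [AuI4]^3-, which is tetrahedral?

For [Pt(NH3)4]^2+: Summing ligand charges against the +2 overall charge gives an oxidation state of +2 for platinum. Pt sits in group 10, so the d-electron count is 10 − 2 = 8. A 5d d⁸ ion has a large crystal-field splitting; square planar leaves the high-energy d_{x²−y²} orbital empty and maximises CFSE. → square planar.
For [AuI4]^3-: Ligand charges: each iodide is −1. With an overall charge of −3 the gold centre must be in the +1 oxidation state. Au sits in group 11, so the d-electron count is 11 − 1 = 10. A d¹⁰ ion has no crystal-field stabilisation preference between square planar and tetrahedral, so four ligands adopt the sterically favoured tetrahedral geometry. → tetrahedral.

[AuI4]^3-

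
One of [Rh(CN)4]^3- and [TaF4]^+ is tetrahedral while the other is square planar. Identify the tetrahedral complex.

For [Rh(CN)4]^3-: Summing ligand charges against the −3 overall charge gives an oxidation state of +1 for rhodium. Rhodium is a group-9 element; Rh(I) is therefore d⁸. A 4d d⁸ ion has a large crystal-field splitting; square planar leaves the high-energy d_{x²−y²} orbital empty and maximises CFSE. → square planar.
For [TaF4]^+: Summing ligand charges against the +1 overall charge gives an oxidation state of +5 for tantalum. Ta sits in group 5, so the d-electron count is 5 − 5 = 0. A d⁰ ion has no crystal-field stabilisation preference between square planar and tetrahedral, so four ligands adopt the sterically favoured tetrahedral geometry. → tetrahedral.

[TaF4]^+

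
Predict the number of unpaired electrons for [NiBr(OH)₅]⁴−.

Each bromide is −1; each hydroxide is −1; balancing the −4 overall charge requires Ni(II).
Ni sits in group 10, so the d-electron count is 10 − 2 = 8.
In an octahedral field the d⁸ configuration is t₂g⁶e_g² (only one arrangement possible), giving 2 unpaired electrons.

2 unpaired electrons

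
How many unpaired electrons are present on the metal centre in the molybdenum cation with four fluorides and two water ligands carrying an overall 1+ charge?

1

Ligand charges: each fluoride is −1; water is neutral. With an overall charge of +1 the molybdenum centre must be in the +5 oxidation state.
Molybdenum is a group-6 element; Mo(V) is therefore d¹.
In an octahedral field the d¹ configuration is t₂g¹e_g⁰ (only one arrangement possible), giving 1 unpaired electron.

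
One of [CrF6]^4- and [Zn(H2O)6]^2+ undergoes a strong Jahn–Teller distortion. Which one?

[CrF6]^4-: Each fluoride is −1; balancing the −4 overall charge requires Cr(II). Chromium is a group-6 element; Cr(II) is therefore d⁴. Fluoride is a weak-field ligand for a first-row metal, so the complex is high-spin. The t₂g³e_g¹ (high-spin) configuration has an unevenly filled e_g set; the Jahn–Teller theorem predicts a tetragonal distortion (typically axial elongation) to lift the degeneracy.
[Zn(H2O)6]^2+: Water is neutral; balancing the +2 overall charge requires Zn(II). Zinc is a group-12 element; Zn(II) is therefore d¹⁰. The d¹⁰ configuration leaves the e_g set evenly filled (or empty) — no strong Jahn–Teller driving force.

[CrF6]^4-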